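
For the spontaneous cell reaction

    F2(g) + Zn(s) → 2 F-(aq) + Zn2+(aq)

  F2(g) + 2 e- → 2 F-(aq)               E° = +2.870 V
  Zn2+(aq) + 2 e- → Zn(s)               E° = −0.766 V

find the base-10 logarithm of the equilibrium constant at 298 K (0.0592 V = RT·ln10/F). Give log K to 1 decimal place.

The F₂/F⁻ couple is reduced (cathode); E°cell = +2.870 − (−0.766) = +3.636 V with n = 2.
At equilibrium E = 0, so log K = nE°cell / 0.0592 = (2)(+3.636) / 0.0592 = 122.8.

log K = 122.8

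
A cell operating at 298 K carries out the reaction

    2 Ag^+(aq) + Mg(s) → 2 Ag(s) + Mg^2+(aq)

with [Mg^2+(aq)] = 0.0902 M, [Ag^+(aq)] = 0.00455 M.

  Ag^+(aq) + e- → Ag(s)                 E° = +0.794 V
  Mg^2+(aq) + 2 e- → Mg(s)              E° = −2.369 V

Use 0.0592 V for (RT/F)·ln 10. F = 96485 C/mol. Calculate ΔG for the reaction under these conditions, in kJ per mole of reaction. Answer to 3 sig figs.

−590 kJ/mol

With Ag⁺/Ag reduced at the cathode, E°cell = +0.794 − (−2.369) = +3.163 V and n = 2.
The reaction quotient is [Mg^2+(aq)] / [Ag^+(aq)]^2 = 4.36×10^3; by Nernst, E = +3.163 − (0.0592/2)(3.639) = +3.0553 V.
Finally ΔG = −nFE = −(2)(96485 C/mol)(+3.0553 V) = −590 kJ/mol.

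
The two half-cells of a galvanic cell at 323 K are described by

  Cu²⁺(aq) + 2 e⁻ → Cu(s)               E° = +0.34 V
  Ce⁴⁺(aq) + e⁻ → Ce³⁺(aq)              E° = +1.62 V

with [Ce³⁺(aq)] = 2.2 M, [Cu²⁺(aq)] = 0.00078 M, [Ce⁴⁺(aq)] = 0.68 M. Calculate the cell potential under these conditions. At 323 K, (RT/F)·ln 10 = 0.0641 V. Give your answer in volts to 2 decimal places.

+1.35 V

Since E°(Ce⁴⁺/Ce³⁺) > E°(Cu²⁺/Cu), Ce⁴⁺/Ce³⁺ serves as the cathode.
E°cell = +1.62 − (+0.34) = +1.28 V, with n = 2 electrons transferred.
For the overall reaction 2 Ce⁴⁺(aq) + Cu(s) → 2 Ce³⁺(aq) + Cu²⁺(aq), Q = ([Ce³⁺(aq)]^2·[Cu²⁺(aq)]) / [Ce⁴⁺(aq)]^2 = 0.00816, giving log Q = −2.088.
E = E° − (0.0641/n)·log Q = +1.28 − (0.0641/2)(−2.088) = +1.35 V.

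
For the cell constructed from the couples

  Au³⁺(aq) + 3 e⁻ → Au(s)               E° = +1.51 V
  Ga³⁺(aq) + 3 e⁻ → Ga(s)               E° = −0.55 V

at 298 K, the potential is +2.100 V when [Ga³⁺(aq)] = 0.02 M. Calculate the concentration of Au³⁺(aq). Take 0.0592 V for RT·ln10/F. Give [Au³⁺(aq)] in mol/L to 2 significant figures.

2.1 M

The Au³⁺/Au couple has the larger reduction potential, so it is the cathode: E°cell = +1.51 − (−0.55) = +2.06 V and n = 3.
Since E = E° − (0.0592/n)·log Q, log Q = n(E° − E)/0.0592 = −2.027.
Balancing electrons gives Au³⁺(aq) + Ga(s) → Au(s) + Ga³⁺(aq); thus Q = [Ga³⁺(aq)] / [Au³⁺(aq)].
Isolating [Au³⁺(aq)] in Q = 10^{−2.027} yields log [Au³⁺(aq)] = 0.328, i.e. 2.1 M.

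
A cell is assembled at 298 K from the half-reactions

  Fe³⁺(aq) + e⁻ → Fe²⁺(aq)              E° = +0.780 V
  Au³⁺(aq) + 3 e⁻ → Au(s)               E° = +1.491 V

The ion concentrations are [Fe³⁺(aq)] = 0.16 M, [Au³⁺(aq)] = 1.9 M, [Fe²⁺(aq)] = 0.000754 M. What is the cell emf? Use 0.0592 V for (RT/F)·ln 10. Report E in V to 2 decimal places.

Since E°(Au³⁺/Au) > E°(Fe³⁺/Fe²⁺), Au³⁺/Au serves as the cathode.
E°cell = +1.491 − (+0.780) = +0.711 V, with n = 3 electrons transferred.
For the overall reaction Au³⁺(aq) + 3 Fe²⁺(aq) → Au(s) + 3 Fe³⁺(aq), Q = [Fe³⁺(aq)]^3 / ([Au³⁺(aq)]·[Fe²⁺(aq)]^3) = 5.03×10^6, giving log Q = 6.701.
E = E° − (0.0592/n)·log Q = +0.711 − (0.0592/3)(6.701) = +0.58 V.

+0.58 V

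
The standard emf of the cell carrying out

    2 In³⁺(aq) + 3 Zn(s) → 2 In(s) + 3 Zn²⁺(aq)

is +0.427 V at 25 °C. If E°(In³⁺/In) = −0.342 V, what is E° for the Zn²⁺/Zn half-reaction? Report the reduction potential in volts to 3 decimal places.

−0.769 V

In the reaction as written the In³⁺/In couple is reduced (cathode) and Zn²⁺/Zn is oxidized (anode), so E°cell = E°(In³⁺/In) − E°(Zn²⁺/Zn).
E°(Zn²⁺/Zn) = E°(cathode) − E°cell = −0.342 − (+0.427) = −0.769 V.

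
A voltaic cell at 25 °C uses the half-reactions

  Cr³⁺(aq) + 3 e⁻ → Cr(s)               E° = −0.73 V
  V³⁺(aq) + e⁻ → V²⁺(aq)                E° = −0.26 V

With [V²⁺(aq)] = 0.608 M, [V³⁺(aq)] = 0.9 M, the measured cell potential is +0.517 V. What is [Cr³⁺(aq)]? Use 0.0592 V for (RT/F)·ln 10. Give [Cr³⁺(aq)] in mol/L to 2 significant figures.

0.013 M

V³⁺/V²⁺ is the cathode (higher E°); E°cell = −0.26 − (−0.73) = +0.47 V with n = 3.
Since E = E° − (0.0592/n)·log Q, log Q = n(E° − E)/0.0592 = −2.382.
For 3 V³⁺(aq) + Cr(s) → 3 V²⁺(aq) + Cr³⁺(aq), the reaction quotient is Q = ([V²⁺(aq)]^3·[Cr³⁺(aq)]) / [V³⁺(aq)]^3.
Substituting the known concentrations and solving, log [Cr³⁺(aq)] = −1.871 and [Cr³⁺(aq)] = 0.013 M.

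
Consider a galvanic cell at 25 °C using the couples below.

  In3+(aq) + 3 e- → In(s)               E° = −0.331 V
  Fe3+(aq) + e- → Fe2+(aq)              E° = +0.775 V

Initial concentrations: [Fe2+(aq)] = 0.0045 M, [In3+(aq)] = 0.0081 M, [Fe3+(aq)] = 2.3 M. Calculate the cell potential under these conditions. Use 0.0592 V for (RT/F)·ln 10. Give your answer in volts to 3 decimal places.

Fe³⁺/Fe²⁺ is reduced (cathode, E° = +0.775 V) and In³⁺/In is oxidized (anode).
E°cell = E°cat − E°an = +0.775 − (−0.331) = +1.106 V; n = 3.
For the overall reaction 3 Fe3+(aq) + In(s) → 3 Fe2+(aq) + In3+(aq), Q = ([Fe2+(aq)]^3·[In3+(aq)]) / [Fe3+(aq)]^3 = 6.07×10^−11, giving log Q = −10.217.
Applying E = E° − (RT ln10/nF)·log Q gives +1.106 − (0.0592/3)(−10.217) = +1.308 V.

+1.308 V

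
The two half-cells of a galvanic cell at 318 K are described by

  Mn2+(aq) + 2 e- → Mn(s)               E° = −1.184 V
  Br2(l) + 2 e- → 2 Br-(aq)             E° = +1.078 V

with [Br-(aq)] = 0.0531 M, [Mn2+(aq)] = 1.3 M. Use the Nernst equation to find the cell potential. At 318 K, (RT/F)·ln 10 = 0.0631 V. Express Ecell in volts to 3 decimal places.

+2.339 V

Since E°(Br₂/Br⁻) > E°(Mn²⁺/Mn), Br₂/Br⁻ serves as the cathode.
E°cell = +1.078 − (−1.184) = +2.262 V, with n = 2 electrons transferred.
The balanced reaction is Br2(l) + Mn(s) → 2 Br-(aq) + Mn2+(aq), so Q = [Br-(aq)]^2·[Mn2+(aq)] = 0.00367 and log Q = −2.436.
Applying E = E° − (RT ln10/nF)·log Q gives +2.262 − (0.0631/2)(−2.436) = +2.339 V.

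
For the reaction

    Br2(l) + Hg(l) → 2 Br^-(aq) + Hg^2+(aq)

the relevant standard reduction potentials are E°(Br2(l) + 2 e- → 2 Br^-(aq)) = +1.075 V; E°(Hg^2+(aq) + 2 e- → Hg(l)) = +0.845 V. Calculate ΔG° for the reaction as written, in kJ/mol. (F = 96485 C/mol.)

In the reaction as written Br2(l) is reduced, so the Br₂/Br⁻ couple is the cathode and Hg²⁺/Hg is the anode.
E°cell = +1.075 − (+0.845) = +0.230 V; balancing electrons gives n = 2.
ΔG° = −nFE°cell = −(2)(96485)(+0.230) J/mol = −44.4 kJ/mol.

−44.4 kJ/mol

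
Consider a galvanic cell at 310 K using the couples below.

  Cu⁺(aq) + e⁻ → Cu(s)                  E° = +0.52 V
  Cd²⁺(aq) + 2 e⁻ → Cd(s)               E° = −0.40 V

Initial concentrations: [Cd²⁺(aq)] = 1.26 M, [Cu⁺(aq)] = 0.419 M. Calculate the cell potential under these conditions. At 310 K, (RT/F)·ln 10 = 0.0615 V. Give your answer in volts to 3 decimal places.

+0.894 V

The Cu⁺/Cu couple has the more positive E°, so it is the cathode; Cd²⁺/Cd is the anode.
The standard potential is +0.52 − (−0.40) = +0.92 V and the balanced reaction transfers n = 2 electrons.
The balanced reaction is 2 Cu⁺(aq) + Cd(s) → 2 Cu(s) + Cd²⁺(aq), so Q = [Cd²⁺(aq)] / [Cu⁺(aq)]^2 = 7.18 and log Q = 0.856.
Applying E = E° − (RT ln10/nF)·log Q gives +0.92 − (0.0615/2)(0.856) = +0.894 V.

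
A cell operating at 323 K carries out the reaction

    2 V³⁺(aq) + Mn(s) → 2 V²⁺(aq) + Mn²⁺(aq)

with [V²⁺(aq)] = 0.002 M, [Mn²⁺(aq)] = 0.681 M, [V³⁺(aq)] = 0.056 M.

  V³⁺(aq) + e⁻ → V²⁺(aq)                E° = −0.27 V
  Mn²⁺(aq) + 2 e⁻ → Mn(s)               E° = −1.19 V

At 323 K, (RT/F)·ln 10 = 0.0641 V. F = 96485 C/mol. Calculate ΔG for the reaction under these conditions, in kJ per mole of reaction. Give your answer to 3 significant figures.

The standard cell potential is −0.27 − (−1.19) = +0.92 V, with n = 2 electrons in the balanced equation.
The reaction quotient is ([V²⁺(aq)]^2·[Mn²⁺(aq)]) / [V³⁺(aq)]^2 = 0.000869; by Nernst, E = +0.92 − (0.0641/2)(−3.061) = +1.0181 V.
ΔG = −nFE = −(2)(96485)(+1.0181) J/mol = −196 kJ/mol.

−196 kJ/mol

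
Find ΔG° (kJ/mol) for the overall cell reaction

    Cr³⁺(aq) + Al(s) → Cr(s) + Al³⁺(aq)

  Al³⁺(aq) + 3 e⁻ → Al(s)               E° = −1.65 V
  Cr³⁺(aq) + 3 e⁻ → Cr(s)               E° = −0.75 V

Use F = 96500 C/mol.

−261 kJ/mol

In the reaction as written Cr³⁺(aq) is reduced, so the Cr³⁺/Cr couple is the cathode and Al³⁺/Al is the anode.
E°cell = −0.75 − (−1.65) = +0.90 V; balancing electrons gives n = 3.
ΔG° = −nFE°cell = −(3)(96500)(+0.90) J/mol = −261 kJ/mol.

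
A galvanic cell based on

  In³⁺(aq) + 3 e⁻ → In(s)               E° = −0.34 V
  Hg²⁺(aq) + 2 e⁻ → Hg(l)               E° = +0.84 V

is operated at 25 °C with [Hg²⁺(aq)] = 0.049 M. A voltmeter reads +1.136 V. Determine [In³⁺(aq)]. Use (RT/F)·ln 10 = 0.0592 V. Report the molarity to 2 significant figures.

The Hg²⁺/Hg couple has the larger reduction potential, so it is the cathode: E°cell = +0.84 − (−0.34) = +1.18 V and n = 6.
Since E = E° − (0.0592/n)·log Q, log Q = n(E° − E)/0.0592 = 4.459.
Balancing electrons gives 3 Hg²⁺(aq) + 2 In(s) → 3 Hg(l) + 2 In³⁺(aq); thus Q = [In³⁺(aq)]^2 / [Hg²⁺(aq)]^3.
Solving for the unknown gives log [In³⁺(aq)] = 0.265, so [In³⁺(aq)] ≈ 1.8 M.

1.8 M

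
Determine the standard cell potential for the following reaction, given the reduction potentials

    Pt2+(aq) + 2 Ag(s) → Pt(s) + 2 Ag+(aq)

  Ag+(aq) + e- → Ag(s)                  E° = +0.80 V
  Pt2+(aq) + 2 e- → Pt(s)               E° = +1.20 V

Pt2+(aq) gains electrons, so the Pt²⁺/Pt couple is the cathode; the Ag⁺/Ag couple is the anode.
E°cell = E°(cathode) − E°(anode) = +1.20 − (+0.80) = +0.40 V.
The positive value indicates the reaction is spontaneous as written.

+0.40 V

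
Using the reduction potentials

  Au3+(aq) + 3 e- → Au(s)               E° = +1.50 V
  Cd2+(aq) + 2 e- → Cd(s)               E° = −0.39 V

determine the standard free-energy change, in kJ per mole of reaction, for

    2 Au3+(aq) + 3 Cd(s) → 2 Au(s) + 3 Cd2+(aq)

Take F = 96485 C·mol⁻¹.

−1094 kJ/mol

In the reaction as written Au3+(aq) is reduced, so the Au³⁺/Au couple is the cathode and Cd²⁺/Cd is the anode.
E°cell = +1.50 − (−0.39) = +1.89 V; balancing electrons gives n = 6.
ΔG° = −nFE°cell = −(6)(96485)(+1.89) J/mol = −1094 kJ/mol.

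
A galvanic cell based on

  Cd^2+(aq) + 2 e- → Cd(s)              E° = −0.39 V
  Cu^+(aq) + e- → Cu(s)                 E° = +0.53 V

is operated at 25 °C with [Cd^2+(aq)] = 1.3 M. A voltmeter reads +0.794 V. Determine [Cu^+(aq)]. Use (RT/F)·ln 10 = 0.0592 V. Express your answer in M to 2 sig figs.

0.0085 M

The Cu⁺/Cu couple has the larger reduction potential, so it is the cathode: E°cell = +0.53 − (−0.39) = +0.92 V and n = 2.
From the Nernst equation, log Q = n(E° − E)/0.0592 = 2·(+0.92 − (+0.794))/0.0592 = 4.257.
Balancing electrons gives 2 Cu^+(aq) + Cd(s) → 2 Cu(s) + Cd^2+(aq); thus Q = [Cd^2+(aq)] / [Cu^+(aq)]^2.
Isolating [Cu^+(aq)] in Q = 10^{4.257} yields log [Cu^+(aq)] = −2.072, i.e. 0.0085 M.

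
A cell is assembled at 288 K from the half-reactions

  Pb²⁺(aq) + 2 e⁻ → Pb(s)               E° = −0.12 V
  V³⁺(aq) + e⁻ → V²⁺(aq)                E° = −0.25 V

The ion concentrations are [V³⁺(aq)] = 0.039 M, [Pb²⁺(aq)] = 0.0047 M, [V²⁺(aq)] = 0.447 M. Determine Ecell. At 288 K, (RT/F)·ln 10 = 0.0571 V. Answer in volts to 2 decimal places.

+0.12 V

The Pb²⁺/Pb couple has the more positive E°, so it is the cathode; V³⁺/V²⁺ is the anode.
E°cell = −0.12 − (−0.25) = +0.13 V, with n = 2 electrons transferred.
Balancing gives Pb²⁺(aq) + 2 V²⁺(aq) → Pb(s) + 2 V³⁺(aq); hence Q = [V³⁺(aq)]^2 / ([Pb²⁺(aq)]·[V²⁺(aq)]^2) = 1.62 (log Q = 0.209).
E = E° − (0.0571/n)·log Q = +0.13 − (0.0571/2)(0.209) = +0.12 V.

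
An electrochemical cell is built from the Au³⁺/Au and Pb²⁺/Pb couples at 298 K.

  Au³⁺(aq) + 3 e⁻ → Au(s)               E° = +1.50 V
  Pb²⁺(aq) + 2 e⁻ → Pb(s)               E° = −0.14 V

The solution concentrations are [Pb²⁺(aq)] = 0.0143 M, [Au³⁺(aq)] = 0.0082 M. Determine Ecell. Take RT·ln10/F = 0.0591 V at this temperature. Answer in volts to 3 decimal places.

+1.653 V

The Au³⁺/Au couple has the more positive E°, so it is the cathode; Pb²⁺/Pb is the anode.
The standard potential is +1.50 − (−0.14) = +1.64 V and the balanced reaction transfers n = 6 electrons.
Balancing gives 2 Au³⁺(aq) + 3 Pb(s) → 2 Au(s) + 3 Pb²⁺(aq); hence Q = [Pb²⁺(aq)]^3 / [Au³⁺(aq)]^2 = 0.0435 (log Q = −1.362).
E = E° − (0.0591/n)·log Q = +1.64 − (0.0591/6)(−1.362) = +1.653 V.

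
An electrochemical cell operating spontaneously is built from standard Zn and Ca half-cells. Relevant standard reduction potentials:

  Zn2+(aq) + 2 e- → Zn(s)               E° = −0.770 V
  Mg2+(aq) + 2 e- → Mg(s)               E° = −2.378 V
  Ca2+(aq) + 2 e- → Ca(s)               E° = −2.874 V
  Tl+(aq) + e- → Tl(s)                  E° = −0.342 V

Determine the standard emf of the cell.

+2.104 V

Of the two couples in this cell, the one with the more positive reduction potential is reduced at the cathode: here that is Zn²⁺/Zn (−0.770 V); Ca²⁺/Ca (−2.874 V) is the anode.
E°cell = E°(cathode) − E°(anode) = −0.770 − (−2.874) = +2.104 V.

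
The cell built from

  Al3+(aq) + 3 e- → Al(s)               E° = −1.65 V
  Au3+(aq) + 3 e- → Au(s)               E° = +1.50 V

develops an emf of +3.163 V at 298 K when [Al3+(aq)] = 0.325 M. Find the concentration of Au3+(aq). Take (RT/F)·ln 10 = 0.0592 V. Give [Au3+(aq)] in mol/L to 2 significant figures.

1.5 M

With Au³⁺/Au at the cathode and Al³⁺/Al at the anode, E°cell = +1.50 − (−1.65) = +3.15 V (n = 3).
Rearranging E = E° − (0.0592/n)·log Q gives log Q = 3(+3.15 − (+3.163))/0.0592 = −0.659.
The balanced reaction is Au3+(aq) + Al(s) → Au(s) + Al3+(aq), so Q = [Al3+(aq)] / [Au3+(aq)].
Substituting the known concentrations and solving, log [Au3+(aq)] = 0.171 and [Au3+(aq)] = 1.5 M.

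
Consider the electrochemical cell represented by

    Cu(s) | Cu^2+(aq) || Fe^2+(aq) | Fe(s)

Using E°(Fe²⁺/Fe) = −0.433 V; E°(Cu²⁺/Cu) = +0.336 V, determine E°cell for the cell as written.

By convention the left-hand electrode in cell notation is the anode (oxidation) and the right-hand electrode is the cathode (reduction).
E°cell = E°(right) − E°(left) = −0.433 − (+0.336) = −0.769 V.
The negative sign shows that, as written, the cell would require an external voltage to drive the reaction.

−0.769 V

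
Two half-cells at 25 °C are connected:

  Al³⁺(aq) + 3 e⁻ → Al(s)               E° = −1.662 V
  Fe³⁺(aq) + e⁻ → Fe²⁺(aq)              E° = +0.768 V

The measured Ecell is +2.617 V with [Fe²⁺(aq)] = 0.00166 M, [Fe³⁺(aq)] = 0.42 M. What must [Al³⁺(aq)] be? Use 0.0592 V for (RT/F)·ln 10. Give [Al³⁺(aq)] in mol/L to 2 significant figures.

The Fe³⁺/Fe²⁺ couple has the larger reduction potential, so it is the cathode: E°cell = +0.768 − (−1.662) = +2.430 V and n = 3.
Rearranging E = E° − (0.0592/n)·log Q gives log Q = 3(+2.430 − (+2.617))/0.0592 = −9.476.
Balancing electrons gives 3 Fe³⁺(aq) + Al(s) → 3 Fe²⁺(aq) + Al³⁺(aq); thus Q = ([Fe²⁺(aq)]^3·[Al³⁺(aq)]) / [Fe³⁺(aq)]^3.
Isolating [Al³⁺(aq)] in Q = 10^{−9.476} yields log [Al³⁺(aq)] = −2.267, i.e. 0.0054 M.

0.0054 M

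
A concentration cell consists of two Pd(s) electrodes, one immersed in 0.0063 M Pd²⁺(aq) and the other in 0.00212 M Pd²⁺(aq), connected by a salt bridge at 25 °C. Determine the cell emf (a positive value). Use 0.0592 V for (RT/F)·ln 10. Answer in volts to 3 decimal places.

0.014 V

For a concentration cell E°cell = 0, since both electrodes use the same couple.
The compartment with the higher Pd²⁺(aq) concentration (0.0063 M) acts as the cathode; ions are reduced there and produced at the dilute (0.00212 M) anode.
With n = 2, Ecell = −(0.0592/2)·log([dilute]/[conc]) = −(0.0592/2)·log(0.00212/0.0063) = +0.014 V.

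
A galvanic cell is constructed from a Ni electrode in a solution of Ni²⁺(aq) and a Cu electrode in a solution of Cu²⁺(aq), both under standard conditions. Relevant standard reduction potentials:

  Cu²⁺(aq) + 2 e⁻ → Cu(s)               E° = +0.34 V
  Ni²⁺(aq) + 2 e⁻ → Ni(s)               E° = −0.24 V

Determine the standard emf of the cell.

+0.58 V

The Cu²⁺/Cu couple has the higher E°, so Cu ion is reduced (cathode) and Ni is oxidized (anode).
E°cell = E°(cathode) − E°(anode) = +0.34 − (−0.24) = +0.58 V.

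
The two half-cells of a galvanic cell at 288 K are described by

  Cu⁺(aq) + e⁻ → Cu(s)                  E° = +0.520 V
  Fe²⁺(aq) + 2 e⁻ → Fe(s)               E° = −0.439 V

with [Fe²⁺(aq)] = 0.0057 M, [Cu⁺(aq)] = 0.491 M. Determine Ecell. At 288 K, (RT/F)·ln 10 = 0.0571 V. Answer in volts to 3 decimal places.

The Cu⁺/Cu couple has the more positive E°, so it is the cathode; Fe²⁺/Fe is the anode.
E°cell = +0.520 − (−0.439) = +0.959 V, with n = 2 electrons transferred.
For the overall reaction 2 Cu⁺(aq) + Fe(s) → 2 Cu(s) + Fe²⁺(aq), Q = [Fe²⁺(aq)] / [Cu⁺(aq)]^2 = 0.0236, giving log Q = −1.626.
E = E° − (0.0571/n)·log Q = +0.959 − (0.0571/2)(−1.626) = +1.005 V.

+1.005 V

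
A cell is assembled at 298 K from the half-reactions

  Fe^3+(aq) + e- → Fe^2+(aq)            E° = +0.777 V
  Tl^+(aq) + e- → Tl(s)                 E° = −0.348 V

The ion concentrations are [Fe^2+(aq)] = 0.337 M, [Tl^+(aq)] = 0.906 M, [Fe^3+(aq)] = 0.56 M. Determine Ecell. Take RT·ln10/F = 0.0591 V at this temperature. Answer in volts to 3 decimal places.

Since E°(Fe³⁺/Fe²⁺) > E°(Tl⁺/Tl), Fe³⁺/Fe²⁺ serves as the cathode.
E°cell = +0.777 − (−0.348) = +1.125 V, with n = 1 electron transferred.
For the overall reaction Fe^3+(aq) + Tl(s) → Fe^2+(aq) + Tl^+(aq), Q = ([Fe^2+(aq)]·[Tl^+(aq)]) / [Fe^3+(aq)] = 0.545, giving log Q = −0.263.
Applying E = E° − (RT ln10/nF)·log Q gives +1.125 − (0.0591/1)(−0.263) = +1.141 V.

+1.141 V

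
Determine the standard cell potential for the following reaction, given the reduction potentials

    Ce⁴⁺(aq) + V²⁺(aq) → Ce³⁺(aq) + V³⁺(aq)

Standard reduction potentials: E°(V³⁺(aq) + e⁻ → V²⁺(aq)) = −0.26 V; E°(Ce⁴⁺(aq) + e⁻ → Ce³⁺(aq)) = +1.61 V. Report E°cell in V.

Ce⁴⁺(aq) gains electrons, so the Ce⁴⁺/Ce³⁺ couple is the cathode; the V³⁺/V²⁺ couple is the anode.
E°cell = E°(cathode) − E°(anode) = +1.61 − (−0.26) = +1.87 V.
The positive value indicates the reaction is spontaneous as written.

+1.87 V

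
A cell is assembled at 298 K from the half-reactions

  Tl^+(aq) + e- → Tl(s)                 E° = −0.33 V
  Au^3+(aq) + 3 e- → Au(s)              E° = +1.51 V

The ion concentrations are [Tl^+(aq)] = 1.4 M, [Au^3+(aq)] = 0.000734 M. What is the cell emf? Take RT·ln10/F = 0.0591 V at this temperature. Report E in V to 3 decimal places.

The Au³⁺/Au couple has the more positive E°, so it is the cathode; Tl⁺/Tl is the anode.
E°cell = E°cat − E°an = +1.51 − (−0.33) = +1.84 V; n = 3.
The balanced reaction is Au^3+(aq) + 3 Tl(s) → Au(s) + 3 Tl^+(aq), so Q = [Tl^+(aq)]^3 / [Au^3+(aq)] = 3.74×10^3 and log Q = 3.573.
Applying E = E° − (RT ln10/nF)·log Q gives +1.84 − (0.0591/3)(3.573) = +1.770 V.

+1.770 V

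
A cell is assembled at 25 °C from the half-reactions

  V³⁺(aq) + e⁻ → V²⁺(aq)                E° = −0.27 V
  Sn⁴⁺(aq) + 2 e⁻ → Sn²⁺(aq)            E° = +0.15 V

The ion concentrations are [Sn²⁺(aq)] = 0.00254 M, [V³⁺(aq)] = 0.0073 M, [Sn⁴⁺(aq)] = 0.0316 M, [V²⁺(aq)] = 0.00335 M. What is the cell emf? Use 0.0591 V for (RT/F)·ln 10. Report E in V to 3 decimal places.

+0.432 V

Since E°(Sn⁴⁺/Sn²⁺) > E°(V³⁺/V²⁺), Sn⁴⁺/Sn²⁺ serves as the cathode.
E°cell = E°cat − E°an = +0.15 − (−0.27) = +0.42 V; n = 2.
The balanced reaction is Sn⁴⁺(aq) + 2 V²⁺(aq) → Sn²⁺(aq) + 2 V³⁺(aq), so Q = ([Sn²⁺(aq)]·[V³⁺(aq)]^2) / ([Sn⁴⁺(aq)]·[V²⁺(aq)]^2) = 0.382 and log Q = −0.418.
Applying E = E° − (RT ln10/nF)·log Q gives +0.42 − (0.0591/2)(−0.418) = +0.432 V.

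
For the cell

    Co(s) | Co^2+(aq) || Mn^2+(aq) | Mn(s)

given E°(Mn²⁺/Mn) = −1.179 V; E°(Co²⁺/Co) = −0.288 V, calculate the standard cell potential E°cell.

By convention the left-hand electrode in cell notation is the anode (oxidation) and the right-hand electrode is the cathode (reduction).
E°cell = E°(right) − E°(left) = −1.179 − (−0.288) = −0.891 V.
The negative sign shows that, as written, the cell would require an external voltage to drive the reaction.

−0.891 V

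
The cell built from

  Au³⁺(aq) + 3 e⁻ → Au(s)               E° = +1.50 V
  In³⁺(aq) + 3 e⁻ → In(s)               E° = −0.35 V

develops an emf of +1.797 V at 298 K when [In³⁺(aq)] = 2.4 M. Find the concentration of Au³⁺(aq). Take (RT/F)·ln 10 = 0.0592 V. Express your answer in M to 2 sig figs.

0.0049 M

With Au³⁺/Au at the cathode and In³⁺/In at the anode, E°cell = +1.50 − (−0.35) = +1.85 V (n = 3).
From the Nernst equation, log Q = n(E° − E)/0.0592 = 3·(+1.85 − (+1.797))/0.0592 = 2.686.
Balancing electrons gives Au³⁺(aq) + In(s) → Au(s) + In³⁺(aq); thus Q = [In³⁺(aq)] / [Au³⁺(aq)].
Solving for the unknown gives log [Au³⁺(aq)] = −2.306, so [Au³⁺(aq)] ≈ 0.0049 M.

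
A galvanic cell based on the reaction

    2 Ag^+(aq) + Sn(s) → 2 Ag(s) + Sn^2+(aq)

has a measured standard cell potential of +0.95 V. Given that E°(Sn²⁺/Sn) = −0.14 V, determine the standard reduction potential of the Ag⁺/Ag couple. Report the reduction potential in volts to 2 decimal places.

In the reaction as written the Ag⁺/Ag couple is reduced (cathode) and Sn²⁺/Sn is oxidized (anode), so E°cell = E°(Ag⁺/Ag) − E°(Sn²⁺/Sn).
E°(Ag⁺/Ag) = E°cell + E°(anode) = +0.95 + (−0.14) = +0.81 V.

+0.81 V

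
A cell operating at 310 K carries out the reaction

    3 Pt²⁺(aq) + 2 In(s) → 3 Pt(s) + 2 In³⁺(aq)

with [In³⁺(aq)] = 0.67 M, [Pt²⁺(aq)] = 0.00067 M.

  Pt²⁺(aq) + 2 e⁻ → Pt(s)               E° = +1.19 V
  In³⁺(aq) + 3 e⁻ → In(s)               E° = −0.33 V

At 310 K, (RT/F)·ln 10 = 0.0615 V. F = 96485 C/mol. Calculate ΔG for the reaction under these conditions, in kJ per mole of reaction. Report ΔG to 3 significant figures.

−826 kJ/mol

The standard cell potential is +1.19 − (−0.33) = +1.52 V, with n = 6 electrons in the balanced equation.
Q = [In³⁺(aq)]^2 / [Pt²⁺(aq)]^3 = 1.49×10^9, so log Q = 9.174 and E = +1.52 − (0.0615/6)(9.174) = +1.4260 V.
ΔG = −nFE = −(6)(96485)(+1.4260) J/mol = −826 kJ/mol.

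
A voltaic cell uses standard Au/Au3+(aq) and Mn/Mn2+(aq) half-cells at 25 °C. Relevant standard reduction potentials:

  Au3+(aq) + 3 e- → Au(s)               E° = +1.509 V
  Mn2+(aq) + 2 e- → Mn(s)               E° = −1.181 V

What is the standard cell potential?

The Au³⁺/Au couple has the higher E°, so Au ion is reduced (cathode) and Mn is oxidized (anode).
E°cell = E°(cathode) − E°(anode) = +1.509 − (−1.181) = +2.690 V.

+2.690 V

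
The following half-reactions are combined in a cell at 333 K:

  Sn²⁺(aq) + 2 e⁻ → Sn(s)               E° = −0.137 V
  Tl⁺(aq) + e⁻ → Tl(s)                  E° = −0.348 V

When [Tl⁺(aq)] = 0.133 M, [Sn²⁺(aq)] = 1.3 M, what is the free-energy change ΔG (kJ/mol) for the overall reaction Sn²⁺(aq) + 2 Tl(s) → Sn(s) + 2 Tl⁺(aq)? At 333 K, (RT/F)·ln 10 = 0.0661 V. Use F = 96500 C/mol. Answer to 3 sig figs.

−52.6 kJ/mol

With Sn²⁺/Sn reduced at the cathode, E°cell = −0.137 − (−0.348) = +0.211 V and n = 2.
Here Q = [Tl⁺(aq)]^2 / [Sn²⁺(aq)] = 0.0136 (log Q = −1.866), giving E = +0.211 − (0.0661/2)·(−1.866) = +0.2727 V.
ΔG = −nFE = −(2)(96500)(+0.2727) J/mol = −52.6 kJ/mol.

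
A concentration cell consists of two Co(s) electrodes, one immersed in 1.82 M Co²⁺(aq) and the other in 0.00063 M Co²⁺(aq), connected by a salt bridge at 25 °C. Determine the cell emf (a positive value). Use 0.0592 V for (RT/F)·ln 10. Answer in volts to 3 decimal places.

0.102 V

For a concentration cell E°cell = 0, since both electrodes use the same couple.
The compartment with the higher Co²⁺(aq) concentration (1.82 M) acts as the cathode; ions are reduced there and produced at the dilute (0.00063 M) anode.
With n = 2, Ecell = −(0.0592/2)·log([dilute]/[conc]) = −(0.0592/2)·log(0.00063/1.82) = +0.102 V.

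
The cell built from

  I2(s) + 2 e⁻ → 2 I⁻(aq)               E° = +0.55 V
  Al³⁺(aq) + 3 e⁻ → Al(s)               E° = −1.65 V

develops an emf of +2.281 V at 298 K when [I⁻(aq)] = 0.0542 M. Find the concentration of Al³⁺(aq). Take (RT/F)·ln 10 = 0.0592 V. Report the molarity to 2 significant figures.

0.49 M

I₂/I⁻ is the cathode (higher E°); E°cell = +0.55 − (−1.65) = +2.20 V with n = 6.
Since E = E° − (0.0592/n)·log Q, log Q = n(E° − E)/0.0592 = −8.209.
Balancing electrons gives 3 I2(s) + 2 Al(s) → 6 I⁻(aq) + 2 Al³⁺(aq); thus Q = [I⁻(aq)]^6·[Al³⁺(aq)]^2.
Substituting the known concentrations and solving, log [Al³⁺(aq)] = −0.306 and [Al³⁺(aq)] = 0.49 M.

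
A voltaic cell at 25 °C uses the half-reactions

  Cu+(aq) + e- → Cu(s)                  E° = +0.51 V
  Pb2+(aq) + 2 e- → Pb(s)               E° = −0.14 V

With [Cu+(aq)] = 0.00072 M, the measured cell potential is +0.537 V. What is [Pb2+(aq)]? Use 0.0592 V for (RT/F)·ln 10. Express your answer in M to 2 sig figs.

0.0034 M

Cu⁺/Cu is the cathode (higher E°); E°cell = +0.51 − (−0.14) = +0.65 V with n = 2.
Since E = E° − (0.0592/n)·log Q, log Q = n(E° − E)/0.0592 = 3.818.
Balancing electrons gives 2 Cu+(aq) + Pb(s) → 2 Cu(s) + Pb2+(aq); thus Q = [Pb2+(aq)] / [Cu+(aq)]^2.
Substituting the known concentrations and solving, log [Pb2+(aq)] = −2.467 and [Pb2+(aq)] = 0.0034 M.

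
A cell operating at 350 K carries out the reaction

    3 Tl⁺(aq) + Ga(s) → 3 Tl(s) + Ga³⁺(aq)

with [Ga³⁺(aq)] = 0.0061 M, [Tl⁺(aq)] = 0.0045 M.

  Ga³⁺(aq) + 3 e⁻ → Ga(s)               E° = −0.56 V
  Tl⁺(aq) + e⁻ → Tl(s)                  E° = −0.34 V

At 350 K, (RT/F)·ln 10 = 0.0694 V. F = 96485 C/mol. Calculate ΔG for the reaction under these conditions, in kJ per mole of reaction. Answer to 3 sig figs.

−31.4 kJ/mol

E°cell = −0.34 − (−0.56) = +0.22 V; the balanced reaction transfers n = 3 electrons.
Q = [Ga³⁺(aq)] / [Tl⁺(aq)]^3 = 6.69×10^4, so log Q = 4.826 and E = +0.22 − (0.0694/3)(4.826) = +0.1084 V.
Then ΔG = −nFE = −3 × 96485 × +0.1084 J/mol = −31.4 kJ/mol.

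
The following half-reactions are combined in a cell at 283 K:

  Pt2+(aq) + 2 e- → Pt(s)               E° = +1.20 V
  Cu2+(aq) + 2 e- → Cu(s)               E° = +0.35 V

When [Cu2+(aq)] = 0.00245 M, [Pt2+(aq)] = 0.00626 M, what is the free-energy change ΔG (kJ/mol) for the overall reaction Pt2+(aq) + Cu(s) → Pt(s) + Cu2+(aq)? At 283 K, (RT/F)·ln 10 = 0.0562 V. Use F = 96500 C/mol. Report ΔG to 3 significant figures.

−166 kJ/mol

The standard cell potential is +1.20 − (+0.35) = +0.85 V, with n = 2 electrons in the balanced equation.
Q = [Cu2+(aq)] / [Pt2+(aq)] = 0.391, so log Q = −0.407 and E = +0.85 − (0.0562/2)(−0.407) = +0.8614 V.
Finally ΔG = −nFE = −(2)(96500 C/mol)(+0.8614 V) = −166 kJ/mol.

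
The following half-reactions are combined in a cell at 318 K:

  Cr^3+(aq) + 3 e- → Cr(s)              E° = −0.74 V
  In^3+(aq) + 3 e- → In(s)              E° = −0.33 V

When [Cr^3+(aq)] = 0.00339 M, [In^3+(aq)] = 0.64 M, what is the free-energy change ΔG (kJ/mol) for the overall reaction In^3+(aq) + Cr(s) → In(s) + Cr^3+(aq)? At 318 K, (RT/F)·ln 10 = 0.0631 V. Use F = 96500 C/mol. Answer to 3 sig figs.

With In³⁺/In reduced at the cathode, E°cell = −0.33 − (−0.74) = +0.41 V and n = 3.
Here Q = [Cr^3+(aq)] / [In^3+(aq)] = 0.0053 (log Q = −2.276), giving E = +0.41 − (0.0631/3)·(−2.276) = +0.4579 V.
ΔG = −nFE = −(3)(96500)(+0.4579) J/mol = −133 kJ/mol.

−133 kJ/mol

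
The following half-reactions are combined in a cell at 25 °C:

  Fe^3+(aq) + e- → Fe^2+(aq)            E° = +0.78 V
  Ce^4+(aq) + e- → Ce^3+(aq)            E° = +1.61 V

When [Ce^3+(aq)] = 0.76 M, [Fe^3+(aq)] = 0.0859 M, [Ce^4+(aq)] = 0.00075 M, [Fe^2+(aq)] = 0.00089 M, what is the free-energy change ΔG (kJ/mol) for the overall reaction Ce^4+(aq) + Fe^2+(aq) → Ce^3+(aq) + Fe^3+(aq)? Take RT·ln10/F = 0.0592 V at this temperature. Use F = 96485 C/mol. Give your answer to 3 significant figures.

With Ce⁴⁺/Ce³⁺ reduced at the cathode, E°cell = +1.61 − (+0.78) = +0.83 V and n = 1.
The reaction quotient is ([Ce^3+(aq)]·[Fe^3+(aq)]) / ([Ce^4+(aq)]·[Fe^2+(aq)]) = 9.78×10^4; by Nernst, E = +0.83 − (0.0592/1)(4.990) = +0.5346 V.
ΔG = −nFE = −(1)(96485)(+0.5346) J/mol = −51.6 kJ/mol.

−51.6 kJ/mol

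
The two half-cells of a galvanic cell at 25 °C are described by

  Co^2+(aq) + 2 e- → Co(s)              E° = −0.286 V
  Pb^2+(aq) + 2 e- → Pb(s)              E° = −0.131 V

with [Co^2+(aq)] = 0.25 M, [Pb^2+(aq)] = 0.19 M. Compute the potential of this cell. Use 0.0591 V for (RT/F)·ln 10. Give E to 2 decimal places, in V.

The Pb²⁺/Pb couple has the more positive E°, so it is the cathode; Co²⁺/Co is the anode.
E°cell = −0.131 − (−0.286) = +0.155 V, with n = 2 electrons transferred.
For the overall reaction Pb^2+(aq) + Co(s) → Pb(s) + Co^2+(aq), Q = [Co^2+(aq)] / [Pb^2+(aq)] = 1.32, giving log Q = 0.119.
By the Nernst equation, E = +0.155 − (0.0591/2)·(0.119) = +0.15 V.

+0.15 V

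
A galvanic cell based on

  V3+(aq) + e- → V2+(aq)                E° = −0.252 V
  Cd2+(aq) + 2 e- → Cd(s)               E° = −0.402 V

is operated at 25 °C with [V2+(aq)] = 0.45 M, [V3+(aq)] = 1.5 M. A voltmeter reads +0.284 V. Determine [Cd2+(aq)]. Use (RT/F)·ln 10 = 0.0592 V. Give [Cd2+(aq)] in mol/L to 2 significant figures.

0.00033 M

The V³⁺/V²⁺ couple has the larger reduction potential, so it is the cathode: E°cell = −0.252 − (−0.402) = +0.150 V and n = 2.
Since E = E° − (0.0592/n)·log Q, log Q = n(E° − E)/0.0592 = −4.527.
For 2 V3+(aq) + Cd(s) → 2 V2+(aq) + Cd2+(aq), the reaction quotient is Q = ([V2+(aq)]^2·[Cd2+(aq)]) / [V3+(aq)]^2.
Substituting the known concentrations and solving, log [Cd2+(aq)] = −3.481 and [Cd2+(aq)] = 0.00033 M.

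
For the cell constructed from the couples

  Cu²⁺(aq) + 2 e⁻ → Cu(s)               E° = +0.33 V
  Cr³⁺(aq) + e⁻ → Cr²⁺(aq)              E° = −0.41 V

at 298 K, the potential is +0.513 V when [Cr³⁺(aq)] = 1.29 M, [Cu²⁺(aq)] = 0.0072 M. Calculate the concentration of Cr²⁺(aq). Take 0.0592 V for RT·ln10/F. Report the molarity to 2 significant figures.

0.0022 M

Cu²⁺/Cu is the cathode (higher E°); E°cell = +0.33 − (−0.41) = +0.74 V with n = 2.
Rearranging E = E° − (0.0592/n)·log Q gives log Q = 2(+0.74 − (+0.513))/0.0592 = 7.669.
The balanced reaction is Cu²⁺(aq) + 2 Cr²⁺(aq) → Cu(s) + 2 Cr³⁺(aq), so Q = [Cr³⁺(aq)]^2 / ([Cu²⁺(aq)]·[Cr²⁺(aq)]^2).
Substituting the known concentrations and solving, log [Cr²⁺(aq)] = −2.653 and [Cr²⁺(aq)] = 0.0022 M.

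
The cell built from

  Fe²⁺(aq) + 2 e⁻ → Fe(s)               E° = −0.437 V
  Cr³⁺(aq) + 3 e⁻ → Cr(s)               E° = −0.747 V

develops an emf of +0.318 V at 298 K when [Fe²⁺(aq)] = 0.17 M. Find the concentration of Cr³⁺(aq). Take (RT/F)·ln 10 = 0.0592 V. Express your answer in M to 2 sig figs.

Fe²⁺/Fe is the cathode (higher E°); E°cell = −0.437 − (−0.747) = +0.310 V with n = 6.
From the Nernst equation, log Q = n(E° − E)/0.0592 = 6·(+0.310 − (+0.318))/0.0592 = −0.811.
The balanced reaction is 3 Fe²⁺(aq) + 2 Cr(s) → 3 Fe(s) + 2 Cr³⁺(aq), so Q = [Cr³⁺(aq)]^2 / [Fe²⁺(aq)]^3.
Substituting the known concentrations and solving, log [Cr³⁺(aq)] = −1.560 and [Cr³⁺(aq)] = 0.028 M.

0.028 M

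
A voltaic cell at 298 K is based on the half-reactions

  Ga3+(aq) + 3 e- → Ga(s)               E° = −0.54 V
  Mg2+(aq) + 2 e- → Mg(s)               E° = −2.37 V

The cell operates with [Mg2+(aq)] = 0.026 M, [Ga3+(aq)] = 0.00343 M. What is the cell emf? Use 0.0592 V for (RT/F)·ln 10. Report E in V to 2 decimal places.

+1.83 V

Since E°(Ga³⁺/Ga) > E°(Mg²⁺/Mg), Ga³⁺/Ga serves as the cathode.
The standard potential is −0.54 − (−2.37) = +1.83 V and the balanced reaction transfers n = 6 electrons.
Balancing gives 2 Ga3+(aq) + 3 Mg(s) → 2 Ga(s) + 3 Mg2+(aq); hence Q = [Mg2+(aq)]^3 / [Ga3+(aq)]^2 = 1.49 (log Q = 0.174).
E = E° − (0.0592/n)·log Q = +1.83 − (0.0592/6)(0.174) = +1.83 V.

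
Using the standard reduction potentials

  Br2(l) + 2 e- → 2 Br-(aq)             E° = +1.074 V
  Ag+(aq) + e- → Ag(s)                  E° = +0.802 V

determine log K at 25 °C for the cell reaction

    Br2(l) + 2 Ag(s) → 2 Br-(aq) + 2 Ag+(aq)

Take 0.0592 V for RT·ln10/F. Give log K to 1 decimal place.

log K = 9.2

The Br₂/Br⁻ couple is reduced (cathode); E°cell = +1.074 − (+0.802) = +0.272 V with n = 2.
At equilibrium E = 0, so log K = nE°cell / 0.0592 = (2)(+0.272) / 0.0592 = 9.2.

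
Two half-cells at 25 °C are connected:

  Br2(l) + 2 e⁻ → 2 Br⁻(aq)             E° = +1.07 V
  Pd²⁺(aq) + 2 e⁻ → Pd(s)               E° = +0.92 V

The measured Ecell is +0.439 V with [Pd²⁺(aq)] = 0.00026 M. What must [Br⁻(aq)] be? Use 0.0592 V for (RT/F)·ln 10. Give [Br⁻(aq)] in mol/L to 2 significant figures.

0.00081 M

The Br₂/Br⁻ couple has the larger reduction potential, so it is the cathode: E°cell = +1.07 − (+0.92) = +0.15 V and n = 2.
From the Nernst equation, log Q = n(E° − E)/0.0592 = 2·(+0.15 − (+0.439))/0.0592 = −9.764.
Balancing electrons gives Br2(l) + Pd(s) → 2 Br⁻(aq) + Pd²⁺(aq); thus Q = [Br⁻(aq)]^2·[Pd²⁺(aq)].
Substituting the known concentrations and solving, log [Br⁻(aq)] = −3.089 and [Br⁻(aq)] = 0.00081 M.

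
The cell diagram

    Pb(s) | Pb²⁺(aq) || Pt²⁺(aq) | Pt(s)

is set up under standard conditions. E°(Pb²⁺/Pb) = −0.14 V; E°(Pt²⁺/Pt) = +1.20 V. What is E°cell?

By convention the left-hand electrode in cell notation is the anode (oxidation) and the right-hand electrode is the cathode (reduction).
E°cell = E°(right) − E°(left) = +1.20 − (−0.14) = +1.34 V.

+1.34 V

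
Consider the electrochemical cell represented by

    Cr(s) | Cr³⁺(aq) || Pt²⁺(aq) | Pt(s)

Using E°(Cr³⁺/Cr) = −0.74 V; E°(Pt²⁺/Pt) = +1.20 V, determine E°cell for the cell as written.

+1.94 V

By convention the left-hand electrode in cell notation is the anode (oxidation) and the right-hand electrode is the cathode (reduction).
E°cell = E°(right) − E°(left) = +1.20 − (−0.74) = +1.94 V.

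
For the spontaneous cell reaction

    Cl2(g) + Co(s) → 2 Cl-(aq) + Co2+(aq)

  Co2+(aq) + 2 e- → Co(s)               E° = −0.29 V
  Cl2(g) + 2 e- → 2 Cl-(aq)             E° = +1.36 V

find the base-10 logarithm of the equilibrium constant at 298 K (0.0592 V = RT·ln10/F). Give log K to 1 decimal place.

The Cl₂/Cl⁻ couple is reduced (cathode); E°cell = +1.36 − (−0.29) = +1.65 V with n = 2.
At equilibrium E = 0, so log K = nE°cell / 0.0592 = (2)(+1.65) / 0.0592 = 55.7.

log K = 55.7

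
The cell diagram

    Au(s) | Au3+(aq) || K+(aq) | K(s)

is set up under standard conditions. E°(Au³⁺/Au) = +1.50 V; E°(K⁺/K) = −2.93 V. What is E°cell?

−4.43 V

By convention the left-hand electrode in cell notation is the anode (oxidation) and the right-hand electrode is the cathode (reduction).
E°cell = E°(right) − E°(left) = −2.93 − (+1.50) = −4.43 V.
The negative sign shows that, as written, the cell would require an external voltage to drive the reaction.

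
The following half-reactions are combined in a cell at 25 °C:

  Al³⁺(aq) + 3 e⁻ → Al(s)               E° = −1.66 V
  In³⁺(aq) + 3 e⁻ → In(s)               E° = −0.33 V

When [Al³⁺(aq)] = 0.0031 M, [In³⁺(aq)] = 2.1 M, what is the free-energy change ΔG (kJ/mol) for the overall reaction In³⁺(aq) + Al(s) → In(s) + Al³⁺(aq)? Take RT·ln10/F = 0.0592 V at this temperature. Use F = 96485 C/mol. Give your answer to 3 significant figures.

The standard cell potential is −0.33 − (−1.66) = +1.33 V, with n = 3 electrons in the balanced equation.
Q = [Al³⁺(aq)] / [In³⁺(aq)] = 0.00148, so log Q = −2.831 and E = +1.33 − (0.0592/3)(−2.831) = +1.3859 V.
Finally ΔG = −nFE = −(3)(96485 C/mol)(+1.3859 V) = −401 kJ/mol.

−401 kJ/mol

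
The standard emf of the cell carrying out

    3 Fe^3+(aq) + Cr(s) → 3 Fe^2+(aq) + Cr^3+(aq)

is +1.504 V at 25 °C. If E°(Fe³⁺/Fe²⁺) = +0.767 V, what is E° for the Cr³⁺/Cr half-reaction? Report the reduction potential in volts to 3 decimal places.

In the reaction as written the Fe³⁺/Fe²⁺ couple is reduced (cathode) and Cr³⁺/Cr is oxidized (anode), so E°cell = E°(Fe³⁺/Fe²⁺) − E°(Cr³⁺/Cr).
E°(Cr³⁺/Cr) = E°(cathode) − E°cell = +0.767 − (+1.504) = −0.737 V.

−0.737 V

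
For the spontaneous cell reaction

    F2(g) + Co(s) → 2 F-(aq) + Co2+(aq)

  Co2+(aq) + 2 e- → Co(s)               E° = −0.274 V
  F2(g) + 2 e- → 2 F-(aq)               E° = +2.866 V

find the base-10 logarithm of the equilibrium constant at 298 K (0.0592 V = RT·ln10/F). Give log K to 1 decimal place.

log K = 106.1

The F₂/F⁻ couple is reduced (cathode); E°cell = +2.866 − (−0.274) = +3.140 V with n = 2.
At equilibrium E = 0, so log K = nE°cell / 0.0592 = (2)(+3.140) / 0.0592 = 106.1.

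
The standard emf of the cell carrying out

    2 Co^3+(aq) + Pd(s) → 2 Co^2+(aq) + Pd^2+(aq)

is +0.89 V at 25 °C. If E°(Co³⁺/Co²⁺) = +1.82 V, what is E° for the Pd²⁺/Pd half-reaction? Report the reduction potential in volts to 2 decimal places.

In the reaction as written the Co³⁺/Co²⁺ couple is reduced (cathode) and Pd²⁺/Pd is oxidized (anode), so E°cell = E°(Co³⁺/Co²⁺) − E°(Pd²⁺/Pd).
E°(Pd²⁺/Pd) = E°(cathode) − E°cell = +1.82 − (+0.89) = +0.93 V.

+0.93 V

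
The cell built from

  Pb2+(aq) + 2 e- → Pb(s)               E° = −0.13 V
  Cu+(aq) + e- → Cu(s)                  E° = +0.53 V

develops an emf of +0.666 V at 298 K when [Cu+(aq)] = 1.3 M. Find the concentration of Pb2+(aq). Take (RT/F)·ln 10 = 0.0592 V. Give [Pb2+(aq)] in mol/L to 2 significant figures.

1.1 M

Cu⁺/Cu is the cathode (higher E°); E°cell = +0.53 − (−0.13) = +0.66 V with n = 2.
From the Nernst equation, log Q = n(E° − E)/0.0592 = 2·(+0.66 − (+0.666))/0.0592 = −0.203.
Balancing electrons gives 2 Cu+(aq) + Pb(s) → 2 Cu(s) + Pb2+(aq); thus Q = [Pb2+(aq)] / [Cu+(aq)]^2.
Solving for the unknown gives log [Pb2+(aq)] = 0.025, so [Pb2+(aq)] ≈ 1.1 M.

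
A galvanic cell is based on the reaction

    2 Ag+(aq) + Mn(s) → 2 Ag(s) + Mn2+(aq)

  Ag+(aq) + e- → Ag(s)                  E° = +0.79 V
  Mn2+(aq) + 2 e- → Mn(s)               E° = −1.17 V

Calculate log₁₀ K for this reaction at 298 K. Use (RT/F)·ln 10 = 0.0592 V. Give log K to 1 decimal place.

The Ag⁺/Ag couple is reduced (cathode); E°cell = +0.79 − (−1.17) = +1.96 V with n = 2.
At equilibrium E = 0, so log K = nE°cell / 0.0592 = (2)(+1.96) / 0.0592 = 66.2.

log K = 66.2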